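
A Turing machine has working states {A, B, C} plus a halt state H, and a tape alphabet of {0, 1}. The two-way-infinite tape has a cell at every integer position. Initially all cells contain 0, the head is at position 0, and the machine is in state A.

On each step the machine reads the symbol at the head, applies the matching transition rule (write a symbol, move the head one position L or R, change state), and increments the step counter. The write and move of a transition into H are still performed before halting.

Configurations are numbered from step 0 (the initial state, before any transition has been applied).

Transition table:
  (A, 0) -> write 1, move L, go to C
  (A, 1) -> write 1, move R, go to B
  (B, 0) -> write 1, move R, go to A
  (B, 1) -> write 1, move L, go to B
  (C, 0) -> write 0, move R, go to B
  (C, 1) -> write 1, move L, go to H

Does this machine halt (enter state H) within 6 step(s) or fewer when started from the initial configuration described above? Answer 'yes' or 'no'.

Step 1: in state A at pos 0, read 0 -> (A,0)->write 1,move L,goto C. Now: state=C, head=-1, tape[-2..1]=0010 (head:  ^)
Step 2: in state C at pos -1, read 0 -> (C,0)->write 0,move R,goto B. Now: state=B, head=0, tape[-2..1]=0010 (head:   ^)
Step 3: in state B at pos 0, read 1 -> (B,1)->write 1,move L,goto B. Now: state=B, head=-1, tape[-2..1]=0010 (head:  ^)
Step 4: in state B at pos -1, read 0 -> (B,0)->write 1,move R,goto A. Now: state=A, head=0, tape[-2..1]=0110 (head:   ^)
Step 5: in state A at pos 0, read 1 -> (A,1)->write 1,move R,goto B. Now: state=B, head=1, tape[-2..2]=01100 (head:    ^)
Step 6: in state B at pos 1, read 0 -> (B,0)->write 1,move R,goto A. Now: state=A, head=2, tape[-2..3]=011100 (head:     ^)
After 6 step(s): state = A (not H) -> not halted within 6 -> no

Answer: no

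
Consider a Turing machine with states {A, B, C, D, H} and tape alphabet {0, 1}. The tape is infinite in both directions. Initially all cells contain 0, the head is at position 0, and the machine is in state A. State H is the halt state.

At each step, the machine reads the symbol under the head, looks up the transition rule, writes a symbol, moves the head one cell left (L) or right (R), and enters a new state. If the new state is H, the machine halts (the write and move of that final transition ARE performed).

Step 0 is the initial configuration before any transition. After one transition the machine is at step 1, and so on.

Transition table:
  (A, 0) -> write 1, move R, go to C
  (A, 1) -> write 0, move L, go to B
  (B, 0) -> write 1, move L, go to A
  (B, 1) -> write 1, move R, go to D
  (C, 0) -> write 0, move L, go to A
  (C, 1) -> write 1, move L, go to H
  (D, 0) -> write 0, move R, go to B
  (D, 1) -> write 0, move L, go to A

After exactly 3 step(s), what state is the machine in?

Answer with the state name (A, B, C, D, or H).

Step 1: in state A at pos 0, read 0 -> (A,0)->write 1,move R,goto C. Now: state=C, head=1, tape[-1..2]=0100 (head:   ^)
Step 2: in state C at pos 1, read 0 -> (C,0)->write 0,move L,goto A. Now: state=A, head=0, tape[-1..2]=0100 (head:  ^)
Step 3: in state A at pos 0, read 1 -> (A,1)->write 0,move L,goto B. Now: state=B, head=-1, tape[-2..2]=00000 (head:  ^)

Answer: B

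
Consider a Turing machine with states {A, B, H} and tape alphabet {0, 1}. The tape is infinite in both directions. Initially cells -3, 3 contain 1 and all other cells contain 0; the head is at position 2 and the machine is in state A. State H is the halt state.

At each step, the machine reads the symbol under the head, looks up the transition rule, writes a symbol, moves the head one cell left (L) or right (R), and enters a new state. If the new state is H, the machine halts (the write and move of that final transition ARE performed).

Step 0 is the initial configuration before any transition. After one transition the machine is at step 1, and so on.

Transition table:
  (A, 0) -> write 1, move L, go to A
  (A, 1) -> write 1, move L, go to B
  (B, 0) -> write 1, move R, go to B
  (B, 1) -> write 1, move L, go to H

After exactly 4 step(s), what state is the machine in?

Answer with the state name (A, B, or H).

Answer: A

Derivation:
Step 1: in state A at pos 2, read 0 -> (A,0)->write 1,move L,goto A. Now: state=A, head=1, tape[-4..4]=010000110 (head:      ^)
Step 2: in state A at pos 1, read 0 -> (A,0)->write 1,move L,goto A. Now: state=A, head=0, tape[-4..4]=010001110 (head:     ^)
Step 3: in state A at pos 0, read 0 -> (A,0)->write 1,move L,goto A. Now: state=A, head=-1, tape[-4..4]=010011110 (head:    ^)
Step 4: in state A at pos -1, read 0 -> (A,0)->write 1,move L,goto A. Now: state=A, head=-2, tape[-4..4]=010111110 (head:   ^)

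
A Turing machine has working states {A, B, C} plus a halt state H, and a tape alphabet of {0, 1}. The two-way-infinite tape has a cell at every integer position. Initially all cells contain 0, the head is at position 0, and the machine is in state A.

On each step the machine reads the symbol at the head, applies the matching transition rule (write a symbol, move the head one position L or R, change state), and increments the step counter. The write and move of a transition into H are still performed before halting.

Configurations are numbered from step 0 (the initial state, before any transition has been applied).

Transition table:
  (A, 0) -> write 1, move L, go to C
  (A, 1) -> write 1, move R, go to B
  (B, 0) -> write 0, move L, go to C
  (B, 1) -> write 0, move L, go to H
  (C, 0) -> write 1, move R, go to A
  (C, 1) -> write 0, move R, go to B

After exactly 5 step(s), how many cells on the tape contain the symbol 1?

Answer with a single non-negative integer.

Answer: 1

Derivation:
Step 1: in state A at pos 0, read 0 -> (A,0)->write 1,move L,goto C. Now: state=C, head=-1, tape[-2..1]=0010 (head:  ^)
Step 2: in state C at pos -1, read 0 -> (C,0)->write 1,move R,goto A. Now: state=A, head=0, tape[-2..1]=0110 (head:   ^)
Step 3: in state A at pos 0, read 1 -> (A,1)->write 1,move R,goto B. Now: state=B, head=1, tape[-2..2]=01100 (head:    ^)
Step 4: in state B at pos 1, read 0 -> (B,0)->write 0,move L,goto C. Now: state=C, head=0, tape[-2..2]=01100 (head:   ^)
Step 5: in state C at pos 0, read 1 -> (C,1)->write 0,move R,goto B. Now: state=B, head=1, tape[-2..2]=01000 (head:    ^)
Cells containing 1 after step 5: {-1} -> 1 cell(s)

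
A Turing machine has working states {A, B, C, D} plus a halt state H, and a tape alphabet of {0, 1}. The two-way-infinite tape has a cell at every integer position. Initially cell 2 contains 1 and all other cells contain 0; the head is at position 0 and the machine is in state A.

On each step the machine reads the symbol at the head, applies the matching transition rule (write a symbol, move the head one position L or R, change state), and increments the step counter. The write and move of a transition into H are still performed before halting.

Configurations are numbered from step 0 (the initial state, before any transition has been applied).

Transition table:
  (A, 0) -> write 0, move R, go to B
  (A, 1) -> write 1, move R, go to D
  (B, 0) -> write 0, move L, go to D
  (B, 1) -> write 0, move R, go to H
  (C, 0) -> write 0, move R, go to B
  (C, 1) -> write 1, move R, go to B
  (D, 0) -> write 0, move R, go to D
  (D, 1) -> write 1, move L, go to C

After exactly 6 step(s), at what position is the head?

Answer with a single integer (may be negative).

Answer: 2

Derivation:
Step 1: in state A at pos 0, read 0 -> (A,0)->write 0,move R,goto B. Now: state=B, head=1, tape[-1..3]=00010 (head:   ^)
Step 2: in state B at pos 1, read 0 -> (B,0)->write 0,move L,goto D. Now: state=D, head=0, tape[-1..3]=00010 (head:  ^)
Step 3: in state D at pos 0, read 0 -> (D,0)->write 0,move R,goto D. Now: state=D, head=1, tape[-1..3]=00010 (head:   ^)
Step 4: in state D at pos 1, read 0 -> (D,0)->write 0,move R,goto D. Now: state=D, head=2, tape[-1..3]=00010 (head:    ^)
Step 5: in state D at pos 2, read 1 -> (D,1)->write 1,move L,goto C. Now: state=C, head=1, tape[-1..3]=00010 (head:   ^)
Step 6: in state C at pos 1, read 0 -> (C,0)->write 0,move R,goto B. Now: state=B, head=2, tape[-1..3]=00010 (head:    ^)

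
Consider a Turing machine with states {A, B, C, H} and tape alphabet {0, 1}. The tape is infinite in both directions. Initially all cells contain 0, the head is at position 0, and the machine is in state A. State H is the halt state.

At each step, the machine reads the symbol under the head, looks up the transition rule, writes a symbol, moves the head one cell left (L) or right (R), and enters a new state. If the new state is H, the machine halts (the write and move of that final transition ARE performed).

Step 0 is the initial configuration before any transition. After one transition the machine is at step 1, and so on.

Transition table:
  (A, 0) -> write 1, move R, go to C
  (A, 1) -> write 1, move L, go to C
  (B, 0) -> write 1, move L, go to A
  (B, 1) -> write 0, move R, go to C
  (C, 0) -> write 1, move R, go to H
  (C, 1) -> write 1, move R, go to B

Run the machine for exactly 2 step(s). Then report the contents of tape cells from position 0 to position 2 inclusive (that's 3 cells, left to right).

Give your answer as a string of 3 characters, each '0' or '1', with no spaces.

Step 1: in state A at pos 0, read 0 -> (A,0)->write 1,move R,goto C. Now: state=C, head=1, tape[-1..2]=0100 (head:   ^)
Step 2: in state C at pos 1, read 0 -> (C,0)->write 1,move R,goto H. Now: state=H, head=2, tape[-1..3]=01100 (head:    ^)

Answer: 110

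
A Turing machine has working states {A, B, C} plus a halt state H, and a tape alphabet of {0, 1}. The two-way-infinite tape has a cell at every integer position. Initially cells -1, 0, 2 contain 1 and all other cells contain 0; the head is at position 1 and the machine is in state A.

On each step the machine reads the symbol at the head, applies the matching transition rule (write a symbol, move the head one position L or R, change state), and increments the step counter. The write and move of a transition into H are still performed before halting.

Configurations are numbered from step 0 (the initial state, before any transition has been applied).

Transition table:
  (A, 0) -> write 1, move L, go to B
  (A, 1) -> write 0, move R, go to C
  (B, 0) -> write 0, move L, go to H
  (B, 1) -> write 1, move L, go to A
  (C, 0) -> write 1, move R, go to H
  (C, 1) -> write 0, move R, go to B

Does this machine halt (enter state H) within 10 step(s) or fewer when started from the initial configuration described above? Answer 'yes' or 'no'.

Step 1: in state A at pos 1, read 0 -> (A,0)->write 1,move L,goto B. Now: state=B, head=0, tape[-2..3]=011110 (head:   ^)
Step 2: in state B at pos 0, read 1 -> (B,1)->write 1,move L,goto A. Now: state=A, head=-1, tape[-2..3]=011110 (head:  ^)
Step 3: in state A at pos -1, read 1 -> (A,1)->write 0,move R,goto C. Now: state=C, head=0, tape[-2..3]=001110 (head:   ^)
Step 4: in state C at pos 0, read 1 -> (C,1)->write 0,move R,goto B. Now: state=B, head=1, tape[-2..3]=000110 (head:    ^)
Step 5: in state B at pos 1, read 1 -> (B,1)->write 1,move L,goto A. Now: state=A, head=0, tape[-2..3]=000110 (head:   ^)
Step 6: in state A at pos 0, read 0 -> (A,0)->write 1,move L,goto B. Now: state=B, head=-1, tape[-2..3]=001110 (head:  ^)
Step 7: in state B at pos -1, read 0 -> (B,0)->write 0,move L,goto H. Now: state=H, head=-2, tape[-3..3]=0001110 (head:  ^)
State H reached at step 7; 7 <= 10 -> yes

Answer: yes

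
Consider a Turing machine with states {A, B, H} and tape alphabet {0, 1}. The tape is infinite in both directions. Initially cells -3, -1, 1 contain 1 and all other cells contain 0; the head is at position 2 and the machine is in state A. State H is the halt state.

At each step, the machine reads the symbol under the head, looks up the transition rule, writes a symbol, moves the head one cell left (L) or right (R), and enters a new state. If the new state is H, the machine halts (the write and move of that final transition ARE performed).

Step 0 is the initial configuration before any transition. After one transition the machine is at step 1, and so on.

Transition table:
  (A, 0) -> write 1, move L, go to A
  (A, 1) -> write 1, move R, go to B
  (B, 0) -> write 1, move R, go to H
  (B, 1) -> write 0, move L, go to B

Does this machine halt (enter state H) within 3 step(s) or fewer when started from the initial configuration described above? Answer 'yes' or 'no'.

Answer: no

Derivation:
Step 1: in state A at pos 2, read 0 -> (A,0)->write 1,move L,goto A. Now: state=A, head=1, tape[-4..3]=01010110 (head:      ^)
Step 2: in state A at pos 1, read 1 -> (A,1)->write 1,move R,goto B. Now: state=B, head=2, tape[-4..3]=01010110 (head:       ^)
Step 3: in state B at pos 2, read 1 -> (B,1)->write 0,move L,goto B. Now: state=B, head=1, tape[-4..3]=01010100 (head:      ^)
After 3 step(s): state = B (not H) -> not halted within 3 -> no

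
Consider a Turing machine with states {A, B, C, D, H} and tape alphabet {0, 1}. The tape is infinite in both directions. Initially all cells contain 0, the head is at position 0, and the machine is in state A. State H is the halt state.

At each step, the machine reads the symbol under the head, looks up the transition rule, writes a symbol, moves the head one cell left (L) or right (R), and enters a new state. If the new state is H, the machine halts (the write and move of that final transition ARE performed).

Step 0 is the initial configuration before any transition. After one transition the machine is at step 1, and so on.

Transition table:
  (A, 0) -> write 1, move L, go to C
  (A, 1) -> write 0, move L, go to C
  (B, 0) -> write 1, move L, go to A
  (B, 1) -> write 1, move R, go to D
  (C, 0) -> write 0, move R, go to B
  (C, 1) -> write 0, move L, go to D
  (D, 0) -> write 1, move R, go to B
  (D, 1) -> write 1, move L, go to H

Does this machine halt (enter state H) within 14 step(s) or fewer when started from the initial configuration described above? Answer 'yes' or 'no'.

Answer: no

Derivation:
Step 1: in state A at pos 0, read 0 -> (A,0)->write 1,move L,goto C. Now: state=C, head=-1, tape[-2..1]=0010 (head:  ^)
Step 2: in state C at pos -1, read 0 -> (C,0)->write 0,move R,goto B. Now: state=B, head=0, tape[-2..1]=0010 (head:   ^)
Step 3: in state B at pos 0, read 1 -> (B,1)->write 1,move R,goto D. Now: state=D, head=1, tape[-2..2]=00100 (head:    ^)
Step 4: in state D at pos 1, read 0 -> (D,0)->write 1,move R,goto B. Now: state=B, head=2, tape[-2..3]=001100 (head:     ^)
Step 5: in state B at pos 2, read 0 -> (B,0)->write 1,move L,goto A. Now: state=A, head=1, tape[-2..3]=001110 (head:    ^)
Step 6: in state A at pos 1, read 1 -> (A,1)->write 0,move L,goto C. Now: state=C, head=0, tape[-2..3]=001010 (head:   ^)
Step 7: in state C at pos 0, read 1 -> (C,1)->write 0,move L,goto D. Now: state=D, head=-1, tape[-2..3]=000010 (head:  ^)
Step 8: in state D at pos -1, read 0 -> (D,0)->write 1,move R,goto B. Now: state=B, head=0, tape[-2..3]=010010 (head:   ^)
Step 9: in state B at pos 0, read 0 -> (B,0)->write 1,move L,goto A. Now: state=A, head=-1, tape[-2..3]=011010 (head:  ^)
Step 10: in state A at pos -1, read 1 -> (A,1)->write 0,move L,goto C. Now: state=C, head=-2, tape[-3..3]=0001010 (head:  ^)
Step 11: in state C at pos -2, read 0 -> (C,0)->write 0,move R,goto B. Now: state=B, head=-1, tape[-3..3]=0001010 (head:   ^)
Step 12: in state B at pos -1, read 0 -> (B,0)->write 1,move L,goto A. Now: state=A, head=-2, tape[-3..3]=0011010 (head:  ^)
Step 13: in state A at pos -2, read 0 -> (A,0)->write 1,move L,goto C. Now: state=C, head=-3, tape[-4..3]=00111010 (head:  ^)
Step 14: in state C at pos -3, read 0 -> (C,0)->write 0,move R,goto B. Now: state=B, head=-2, tape[-4..3]=00111010 (head:   ^)
After 14 step(s): state = B (not H) -> not halted within 14 -> no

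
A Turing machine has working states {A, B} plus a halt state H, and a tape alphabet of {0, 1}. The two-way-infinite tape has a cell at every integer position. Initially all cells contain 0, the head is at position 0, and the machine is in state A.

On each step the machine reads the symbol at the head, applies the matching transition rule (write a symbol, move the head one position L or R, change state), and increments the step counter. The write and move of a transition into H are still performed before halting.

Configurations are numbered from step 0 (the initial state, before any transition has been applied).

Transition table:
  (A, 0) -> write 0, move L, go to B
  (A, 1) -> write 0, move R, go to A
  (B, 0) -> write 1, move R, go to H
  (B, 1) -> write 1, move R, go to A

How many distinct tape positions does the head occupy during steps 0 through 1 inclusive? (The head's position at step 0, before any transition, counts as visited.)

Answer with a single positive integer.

Answer: 2

Derivation:
Step 1: in state A at pos 0, read 0 -> (A,0)->write 0,move L,goto B. Now: state=B, head=-1, tape[-2..1]=0000 (head:  ^)
Head positions at steps 0..1: starting at 0, distinct positions visited = {-1, 0} -> 2 position(s)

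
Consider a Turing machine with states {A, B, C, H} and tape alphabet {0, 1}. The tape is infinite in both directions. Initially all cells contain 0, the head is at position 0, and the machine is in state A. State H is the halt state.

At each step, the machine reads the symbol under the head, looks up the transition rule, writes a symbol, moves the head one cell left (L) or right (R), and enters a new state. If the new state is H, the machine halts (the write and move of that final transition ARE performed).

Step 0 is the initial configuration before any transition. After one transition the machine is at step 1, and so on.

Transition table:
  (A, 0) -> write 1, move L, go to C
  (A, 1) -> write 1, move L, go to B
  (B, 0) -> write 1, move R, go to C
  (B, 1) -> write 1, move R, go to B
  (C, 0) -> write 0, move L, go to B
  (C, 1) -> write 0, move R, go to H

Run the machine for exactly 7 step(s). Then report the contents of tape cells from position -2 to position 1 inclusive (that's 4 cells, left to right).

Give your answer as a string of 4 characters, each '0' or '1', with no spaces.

Step 1: in state A at pos 0, read 0 -> (A,0)->write 1,move L,goto C. Now: state=C, head=-1, tape[-2..1]=0010 (head:  ^)
Step 2: in state C at pos -1, read 0 -> (C,0)->write 0,move L,goto B. Now: state=B, head=-2, tape[-3..1]=00010 (head:  ^)
Step 3: in state B at pos -2, read 0 -> (B,0)->write 1,move R,goto C. Now: state=C, head=-1, tape[-3..1]=01010 (head:   ^)
Step 4: in state C at pos -1, read 0 -> (C,0)->write 0,move L,goto B. Now: state=B, head=-2, tape[-3..1]=01010 (head:  ^)
Step 5: in state B at pos -2, read 1 -> (B,1)->write 1,move R,goto B. Now: state=B, head=-1, tape[-3..1]=01010 (head:   ^)
Step 6: in state B at pos -1, read 0 -> (B,0)->write 1,move R,goto C. Now: state=C, head=0, tape[-3..1]=01110 (head:    ^)
Step 7: in state C at pos 0, read 1 -> (C,1)->write 0,move R,goto H. Now: state=H, head=1, tape[-3..2]=011000 (head:     ^)

Answer: 1100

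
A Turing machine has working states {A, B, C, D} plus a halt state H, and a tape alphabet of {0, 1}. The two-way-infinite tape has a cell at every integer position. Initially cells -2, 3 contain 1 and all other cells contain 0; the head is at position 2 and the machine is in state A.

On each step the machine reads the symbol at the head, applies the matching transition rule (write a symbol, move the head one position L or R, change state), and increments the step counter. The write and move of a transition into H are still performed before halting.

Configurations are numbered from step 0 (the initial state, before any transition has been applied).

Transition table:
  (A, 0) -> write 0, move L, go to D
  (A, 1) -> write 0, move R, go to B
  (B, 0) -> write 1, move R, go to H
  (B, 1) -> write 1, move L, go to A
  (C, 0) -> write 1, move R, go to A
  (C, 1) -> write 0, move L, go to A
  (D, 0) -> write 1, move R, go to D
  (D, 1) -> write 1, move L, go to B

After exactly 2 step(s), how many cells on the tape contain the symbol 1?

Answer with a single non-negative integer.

Step 1: in state A at pos 2, read 0 -> (A,0)->write 0,move L,goto D. Now: state=D, head=1, tape[-3..4]=01000010 (head:     ^)
Step 2: in state D at pos 1, read 0 -> (D,0)->write 1,move R,goto D. Now: state=D, head=2, tape[-3..4]=01001010 (head:      ^)
Cells containing 1 after step 2: {-2, 1, 3} -> 3 cell(s)

Answer: 3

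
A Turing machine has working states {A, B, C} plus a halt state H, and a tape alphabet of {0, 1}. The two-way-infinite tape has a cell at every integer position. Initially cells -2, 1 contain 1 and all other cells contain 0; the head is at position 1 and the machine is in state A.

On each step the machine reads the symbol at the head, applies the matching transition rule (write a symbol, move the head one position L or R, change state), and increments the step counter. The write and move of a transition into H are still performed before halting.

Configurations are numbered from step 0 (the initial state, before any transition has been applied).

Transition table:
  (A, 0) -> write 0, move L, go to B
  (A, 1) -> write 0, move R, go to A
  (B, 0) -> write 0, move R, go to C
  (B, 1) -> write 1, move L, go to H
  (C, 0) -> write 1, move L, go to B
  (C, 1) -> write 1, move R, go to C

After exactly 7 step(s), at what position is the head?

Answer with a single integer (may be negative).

Answer: 2

Derivation:
Step 1: in state A at pos 1, read 1 -> (A,1)->write 0,move R,goto A. Now: state=A, head=2, tape[-3..3]=0100000 (head:      ^)
Step 2: in state A at pos 2, read 0 -> (A,0)->write 0,move L,goto B. Now: state=B, head=1, tape[-3..3]=0100000 (head:     ^)
Step 3: in state B at pos 1, read 0 -> (B,0)->write 0,move R,goto C. Now: state=C, head=2, tape[-3..3]=0100000 (head:      ^)
Step 4: in state C at pos 2, read 0 -> (C,0)->write 1,move L,goto B. Now: state=B, head=1, tape[-3..3]=0100010 (head:     ^)
Step 5: in state B at pos 1, read 0 -> (B,0)->write 0,move R,goto C. Now: state=C, head=2, tape[-3..3]=0100010 (head:      ^)
Step 6: in state C at pos 2, read 1 -> (C,1)->write 1,move R,goto C. Now: state=C, head=3, tape[-3..4]=01000100 (head:       ^)
Step 7: in state C at pos 3, read 0 -> (C,0)->write 1,move L,goto B. Now: state=B, head=2, tape[-3..4]=01000110 (head:      ^)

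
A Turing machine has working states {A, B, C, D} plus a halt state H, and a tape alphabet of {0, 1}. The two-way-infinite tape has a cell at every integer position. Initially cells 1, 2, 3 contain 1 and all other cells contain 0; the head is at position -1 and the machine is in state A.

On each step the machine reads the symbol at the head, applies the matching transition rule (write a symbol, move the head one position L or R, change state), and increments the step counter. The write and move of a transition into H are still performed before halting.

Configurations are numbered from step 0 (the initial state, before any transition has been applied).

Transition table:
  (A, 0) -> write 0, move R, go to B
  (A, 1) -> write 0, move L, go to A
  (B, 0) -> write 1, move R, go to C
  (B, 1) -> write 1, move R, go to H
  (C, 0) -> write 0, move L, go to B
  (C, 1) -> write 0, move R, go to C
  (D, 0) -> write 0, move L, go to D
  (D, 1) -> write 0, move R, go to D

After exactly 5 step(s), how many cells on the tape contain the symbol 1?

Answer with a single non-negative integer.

Step 1: in state A at pos -1, read 0 -> (A,0)->write 0,move R,goto B. Now: state=B, head=0, tape[-2..4]=0001110 (head:   ^)
Step 2: in state B at pos 0, read 0 -> (B,0)->write 1,move R,goto C. Now: state=C, head=1, tape[-2..4]=0011110 (head:    ^)
Step 3: in state C at pos 1, read 1 -> (C,1)->write 0,move R,goto C. Now: state=C, head=2, tape[-2..4]=0010110 (head:     ^)
Step 4: in state C at pos 2, read 1 -> (C,1)->write 0,move R,goto C. Now: state=C, head=3, tape[-2..4]=0010010 (head:      ^)
Step 5: in state C at pos 3, read 1 -> (C,1)->write 0,move R,goto C. Now: state=C, head=4, tape[-2..5]=00100000 (head:       ^)
Cells containing 1 after step 5: {0} -> 1 cell(s)

Answer: 1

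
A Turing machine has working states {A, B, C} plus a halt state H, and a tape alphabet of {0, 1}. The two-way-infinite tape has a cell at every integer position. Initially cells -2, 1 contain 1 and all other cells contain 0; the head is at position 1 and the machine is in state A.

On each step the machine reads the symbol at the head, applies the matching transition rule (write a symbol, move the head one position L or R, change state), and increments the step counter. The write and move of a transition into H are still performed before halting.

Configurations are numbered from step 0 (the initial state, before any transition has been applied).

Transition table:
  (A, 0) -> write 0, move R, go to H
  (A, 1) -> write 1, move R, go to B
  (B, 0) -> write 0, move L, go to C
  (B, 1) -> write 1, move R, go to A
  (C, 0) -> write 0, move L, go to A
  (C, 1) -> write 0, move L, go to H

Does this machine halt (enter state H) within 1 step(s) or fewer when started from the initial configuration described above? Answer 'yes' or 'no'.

Step 1: in state A at pos 1, read 1 -> (A,1)->write 1,move R,goto B. Now: state=B, head=2, tape[-3..3]=0100100 (head:      ^)
After 1 step(s): state = B (not H) -> not halted within 1 -> no

Answer: no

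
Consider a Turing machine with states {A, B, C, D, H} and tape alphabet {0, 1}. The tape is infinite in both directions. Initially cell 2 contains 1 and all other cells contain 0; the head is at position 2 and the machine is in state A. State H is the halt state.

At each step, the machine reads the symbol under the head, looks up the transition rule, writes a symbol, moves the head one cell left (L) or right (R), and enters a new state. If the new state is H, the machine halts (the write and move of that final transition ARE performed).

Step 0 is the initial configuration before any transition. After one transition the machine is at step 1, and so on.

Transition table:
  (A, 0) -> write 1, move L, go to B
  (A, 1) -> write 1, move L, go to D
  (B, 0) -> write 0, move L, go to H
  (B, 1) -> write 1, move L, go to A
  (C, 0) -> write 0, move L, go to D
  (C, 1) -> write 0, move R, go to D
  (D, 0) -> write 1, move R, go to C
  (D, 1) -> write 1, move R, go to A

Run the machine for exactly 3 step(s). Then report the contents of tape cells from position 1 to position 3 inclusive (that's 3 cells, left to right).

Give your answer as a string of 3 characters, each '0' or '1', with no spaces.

Answer: 100

Derivation:
Step 1: in state A at pos 2, read 1 -> (A,1)->write 1,move L,goto D. Now: state=D, head=1, tape[0..3]=0010 (head:  ^)
Step 2: in state D at pos 1, read 0 -> (D,0)->write 1,move R,goto C. Now: state=C, head=2, tape[0..3]=0110 (head:   ^)
Step 3: in state C at pos 2, read 1 -> (C,1)->write 0,move R,goto D. Now: state=D, head=3, tape[0..4]=01000 (head:    ^)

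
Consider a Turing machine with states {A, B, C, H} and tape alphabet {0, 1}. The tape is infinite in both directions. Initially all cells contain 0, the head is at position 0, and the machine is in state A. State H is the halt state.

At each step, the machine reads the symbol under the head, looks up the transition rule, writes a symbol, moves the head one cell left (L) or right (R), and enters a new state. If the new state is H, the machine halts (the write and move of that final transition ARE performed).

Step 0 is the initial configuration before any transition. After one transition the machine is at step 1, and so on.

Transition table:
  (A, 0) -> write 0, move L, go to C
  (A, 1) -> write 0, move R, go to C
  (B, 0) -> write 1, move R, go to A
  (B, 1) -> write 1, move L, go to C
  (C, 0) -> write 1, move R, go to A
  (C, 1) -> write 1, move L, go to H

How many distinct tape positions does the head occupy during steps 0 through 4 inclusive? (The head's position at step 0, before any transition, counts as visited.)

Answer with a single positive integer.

Step 1: in state A at pos 0, read 0 -> (A,0)->write 0,move L,goto C. Now: state=C, head=-1, tape[-2..1]=0000 (head:  ^)
Step 2: in state C at pos -1, read 0 -> (C,0)->write 1,move R,goto A. Now: state=A, head=0, tape[-2..1]=0100 (head:   ^)
Step 3: in state A at pos 0, read 0 -> (A,0)->write 0,move L,goto C. Now: state=C, head=-1, tape[-2..1]=0100 (head:  ^)
Step 4: in state C at pos -1, read 1 -> (C,1)->write 1,move L,goto H. Now: state=H, head=-2, tape[-3..1]=00100 (head:  ^)
Head positions at steps 0..4: starting at 0, distinct positions visited = {-2, -1, 0} -> 3 position(s)

Answer: 3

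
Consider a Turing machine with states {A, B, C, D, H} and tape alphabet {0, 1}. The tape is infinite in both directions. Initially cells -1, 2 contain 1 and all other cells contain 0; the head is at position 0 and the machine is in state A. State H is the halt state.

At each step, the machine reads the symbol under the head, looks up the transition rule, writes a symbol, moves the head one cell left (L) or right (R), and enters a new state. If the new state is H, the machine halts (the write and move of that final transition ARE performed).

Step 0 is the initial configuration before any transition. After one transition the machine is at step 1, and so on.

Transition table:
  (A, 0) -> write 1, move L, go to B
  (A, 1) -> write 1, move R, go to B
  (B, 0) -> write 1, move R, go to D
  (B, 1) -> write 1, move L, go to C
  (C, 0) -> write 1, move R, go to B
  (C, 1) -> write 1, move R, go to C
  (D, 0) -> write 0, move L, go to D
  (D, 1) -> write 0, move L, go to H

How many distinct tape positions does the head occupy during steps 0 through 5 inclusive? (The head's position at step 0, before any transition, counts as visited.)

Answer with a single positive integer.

Step 1: in state A at pos 0, read 0 -> (A,0)->write 1,move L,goto B. Now: state=B, head=-1, tape[-2..3]=011010 (head:  ^)
Step 2: in state B at pos -1, read 1 -> (B,1)->write 1,move L,goto C. Now: state=C, head=-2, tape[-3..3]=0011010 (head:  ^)
Step 3: in state C at pos -2, read 0 -> (C,0)->write 1,move R,goto B. Now: state=B, head=-1, tape[-3..3]=0111010 (head:   ^)
Step 4: in state B at pos -1, read 1 -> (B,1)->write 1,move L,goto C. Now: state=C, head=-2, tape[-3..3]=0111010 (head:  ^)
Step 5: in state C at pos -2, read 1 -> (C,1)->write 1,move R,goto C. Now: state=C, head=-1, tape[-3..3]=0111010 (head:   ^)
Head positions at steps 0..5: starting at 0, distinct positions visited = {-2, -1, 0} -> 3 position(s)

Answer: 3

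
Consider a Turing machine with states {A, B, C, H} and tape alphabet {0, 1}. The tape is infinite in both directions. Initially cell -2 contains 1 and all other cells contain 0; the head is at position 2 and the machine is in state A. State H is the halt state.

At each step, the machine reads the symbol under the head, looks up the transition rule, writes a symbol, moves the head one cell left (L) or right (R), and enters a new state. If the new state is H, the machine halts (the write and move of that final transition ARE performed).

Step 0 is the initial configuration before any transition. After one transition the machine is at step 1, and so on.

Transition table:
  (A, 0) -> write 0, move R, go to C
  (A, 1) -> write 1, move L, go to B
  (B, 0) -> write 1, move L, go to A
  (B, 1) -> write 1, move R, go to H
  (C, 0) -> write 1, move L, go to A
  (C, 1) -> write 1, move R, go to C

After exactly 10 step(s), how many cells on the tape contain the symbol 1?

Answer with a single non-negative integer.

Step 1: in state A at pos 2, read 0 -> (A,0)->write 0,move R,goto C. Now: state=C, head=3, tape[-3..4]=01000000 (head:       ^)
Step 2: in state C at pos 3, read 0 -> (C,0)->write 1,move L,goto A. Now: state=A, head=2, tape[-3..4]=01000010 (head:      ^)
Step 3: in state A at pos 2, read 0 -> (A,0)->write 0,move R,goto C. Now: state=C, head=3, tape[-3..4]=01000010 (head:       ^)
Step 4: in state C at pos 3, read 1 -> (C,1)->write 1,move R,goto C. Now: state=C, head=4, tape[-3..5]=010000100 (head:        ^)
Step 5: in state C at pos 4, read 0 -> (C,0)->write 1,move L,goto A. Now: state=A, head=3, tape[-3..5]=010000110 (head:       ^)
Step 6: in state A at pos 3, read 1 -> (A,1)->write 1,move L,goto B. Now: state=B, head=2, tape[-3..5]=010000110 (head:      ^)
Step 7: in state B at pos 2, read 0 -> (B,0)->write 1,move L,goto A. Now: state=A, head=1, tape[-3..5]=010001110 (head:     ^)
Step 8: in state A at pos 1, read 0 -> (A,0)->write 0,move R,goto C. Now: state=C, head=2, tape[-3..5]=010001110 (head:      ^)
Step 9: in state C at pos 2, read 1 -> (C,1)->write 1,move R,goto C. Now: state=C, head=3, tape[-3..5]=010001110 (head:       ^)
Step 10: in state C at pos 3, read 1 -> (C,1)->write 1,move R,goto C. Now: state=C, head=4, tape[-3..5]=010001110 (head:        ^)
Cells containing 1 after step 10: {-2, 2, 3, 4} -> 4 cell(s)

Answer: 4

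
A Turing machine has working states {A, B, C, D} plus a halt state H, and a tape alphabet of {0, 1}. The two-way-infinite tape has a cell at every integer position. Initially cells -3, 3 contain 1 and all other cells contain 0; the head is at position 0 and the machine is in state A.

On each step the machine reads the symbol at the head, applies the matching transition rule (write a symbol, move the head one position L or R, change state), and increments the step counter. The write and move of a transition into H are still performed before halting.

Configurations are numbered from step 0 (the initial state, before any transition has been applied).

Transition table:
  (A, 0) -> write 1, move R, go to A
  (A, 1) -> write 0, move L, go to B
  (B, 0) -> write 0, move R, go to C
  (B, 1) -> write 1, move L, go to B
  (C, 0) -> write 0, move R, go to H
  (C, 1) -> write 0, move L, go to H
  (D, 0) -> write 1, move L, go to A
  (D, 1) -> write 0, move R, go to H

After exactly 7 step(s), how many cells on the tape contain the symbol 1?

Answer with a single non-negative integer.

Answer: 4

Derivation:
Step 1: in state A at pos 0, read 0 -> (A,0)->write 1,move R,goto A. Now: state=A, head=1, tape[-4..4]=010010010 (head:      ^)
Step 2: in state A at pos 1, read 0 -> (A,0)->write 1,move R,goto A. Now: state=A, head=2, tape[-4..4]=010011010 (head:       ^)
Step 3: in state A at pos 2, read 0 -> (A,0)->write 1,move R,goto A. Now: state=A, head=3, tape[-4..4]=010011110 (head:        ^)
Step 4: in state A at pos 3, read 1 -> (A,1)->write 0,move L,goto B. Now: state=B, head=2, tape[-4..4]=010011100 (head:       ^)
Step 5: in state B at pos 2, read 1 -> (B,1)->write 1,move L,goto B. Now: state=B, head=1, tape[-4..4]=010011100 (head:      ^)
Step 6: in state B at pos 1, read 1 -> (B,1)->write 1,move L,goto B. Now: state=B, head=0, tape[-4..4]=010011100 (head:     ^)
Step 7: in state B at pos 0, read 1 -> (B,1)->write 1,move L,goto B. Now: state=B, head=-1, tape[-4..4]=010011100 (head:    ^)
Cells containing 1 after step 7: {-3, 0, 1, 2} -> 4 cell(s)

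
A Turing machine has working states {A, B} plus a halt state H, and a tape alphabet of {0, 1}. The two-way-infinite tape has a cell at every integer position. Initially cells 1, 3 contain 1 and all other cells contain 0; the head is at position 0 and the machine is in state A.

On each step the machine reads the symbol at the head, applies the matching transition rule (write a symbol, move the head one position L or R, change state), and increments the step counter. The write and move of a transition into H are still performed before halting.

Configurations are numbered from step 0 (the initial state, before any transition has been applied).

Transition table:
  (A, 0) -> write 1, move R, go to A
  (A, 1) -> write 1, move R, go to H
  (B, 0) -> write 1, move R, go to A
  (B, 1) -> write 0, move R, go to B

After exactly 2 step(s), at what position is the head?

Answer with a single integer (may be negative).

Step 1: in state A at pos 0, read 0 -> (A,0)->write 1,move R,goto A. Now: state=A, head=1, tape[-1..4]=011010 (head:   ^)
Step 2: in state A at pos 1, read 1 -> (A,1)->write 1,move R,goto H. Now: state=H, head=2, tape[-1..4]=011010 (head:    ^)

Answer: 2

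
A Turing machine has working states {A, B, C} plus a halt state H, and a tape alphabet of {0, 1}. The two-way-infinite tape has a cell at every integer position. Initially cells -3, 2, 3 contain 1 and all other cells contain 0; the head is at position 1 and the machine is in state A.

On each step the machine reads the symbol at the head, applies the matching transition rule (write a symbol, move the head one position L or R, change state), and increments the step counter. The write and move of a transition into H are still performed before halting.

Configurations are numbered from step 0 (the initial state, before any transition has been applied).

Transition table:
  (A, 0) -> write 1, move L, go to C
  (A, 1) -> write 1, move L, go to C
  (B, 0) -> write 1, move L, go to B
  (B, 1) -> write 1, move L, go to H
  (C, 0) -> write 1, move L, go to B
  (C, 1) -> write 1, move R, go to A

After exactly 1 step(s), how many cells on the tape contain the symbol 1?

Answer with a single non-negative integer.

Step 1: in state A at pos 1, read 0 -> (A,0)->write 1,move L,goto C. Now: state=C, head=0, tape[-4..4]=010001110 (head:     ^)
Cells containing 1 after step 1: {-3, 1, 2, 3} -> 4 cell(s)

Answer: 4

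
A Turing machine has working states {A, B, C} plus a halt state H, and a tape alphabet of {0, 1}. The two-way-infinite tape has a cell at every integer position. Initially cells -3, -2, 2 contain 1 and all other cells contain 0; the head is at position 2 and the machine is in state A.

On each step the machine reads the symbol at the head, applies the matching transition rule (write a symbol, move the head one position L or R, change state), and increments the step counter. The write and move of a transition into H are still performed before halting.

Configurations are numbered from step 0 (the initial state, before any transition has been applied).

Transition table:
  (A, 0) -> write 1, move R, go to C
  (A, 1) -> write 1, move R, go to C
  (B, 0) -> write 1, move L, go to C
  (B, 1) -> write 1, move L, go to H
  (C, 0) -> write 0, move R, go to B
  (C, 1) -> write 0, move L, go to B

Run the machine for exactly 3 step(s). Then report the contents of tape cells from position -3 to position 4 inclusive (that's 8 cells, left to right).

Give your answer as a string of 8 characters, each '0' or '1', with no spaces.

Answer: 11000101

Derivation:
Step 1: in state A at pos 2, read 1 -> (A,1)->write 1,move R,goto C. Now: state=C, head=3, tape[-4..4]=011000100 (head:        ^)
Step 2: in state C at pos 3, read 0 -> (C,0)->write 0,move R,goto B. Now: state=B, head=4, tape[-4..5]=0110001000 (head:         ^)
Step 3: in state B at pos 4, read 0 -> (B,0)->write 1,move L,goto C. Now: state=C, head=3, tape[-4..5]=0110001010 (head:        ^)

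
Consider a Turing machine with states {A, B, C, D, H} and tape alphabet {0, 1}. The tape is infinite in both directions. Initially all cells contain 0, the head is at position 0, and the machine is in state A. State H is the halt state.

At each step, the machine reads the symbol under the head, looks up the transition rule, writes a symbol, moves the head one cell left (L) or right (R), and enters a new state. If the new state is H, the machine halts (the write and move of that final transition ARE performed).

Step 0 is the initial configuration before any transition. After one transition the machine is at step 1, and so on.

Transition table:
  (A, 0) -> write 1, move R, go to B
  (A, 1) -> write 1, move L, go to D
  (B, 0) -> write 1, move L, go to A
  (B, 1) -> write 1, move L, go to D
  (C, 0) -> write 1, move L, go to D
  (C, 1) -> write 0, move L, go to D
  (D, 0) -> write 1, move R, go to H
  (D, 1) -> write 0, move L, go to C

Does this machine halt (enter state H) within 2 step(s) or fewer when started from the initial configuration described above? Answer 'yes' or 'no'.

Answer: no

Derivation:
Step 1: in state A at pos 0, read 0 -> (A,0)->write 1,move R,goto B. Now: state=B, head=1, tape[-1..2]=0100 (head:   ^)
Step 2: in state B at pos 1, read 0 -> (B,0)->write 1,move L,goto A. Now: state=A, head=0, tape[-1..2]=0110 (head:  ^)
After 2 step(s): state = A (not H) -> not halted within 2 -> no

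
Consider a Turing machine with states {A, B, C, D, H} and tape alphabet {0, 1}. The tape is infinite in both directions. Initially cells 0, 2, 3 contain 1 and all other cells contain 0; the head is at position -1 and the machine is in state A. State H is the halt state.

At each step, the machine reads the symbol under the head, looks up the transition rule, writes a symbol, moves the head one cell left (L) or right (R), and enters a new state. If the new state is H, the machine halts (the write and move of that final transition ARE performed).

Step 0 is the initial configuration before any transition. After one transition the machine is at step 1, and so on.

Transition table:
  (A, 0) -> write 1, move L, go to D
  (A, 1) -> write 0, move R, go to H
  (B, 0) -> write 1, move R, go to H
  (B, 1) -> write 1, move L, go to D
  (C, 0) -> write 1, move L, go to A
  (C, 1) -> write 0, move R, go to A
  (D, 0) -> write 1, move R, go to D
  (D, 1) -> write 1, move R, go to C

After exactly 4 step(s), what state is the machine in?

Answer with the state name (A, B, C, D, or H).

Step 1: in state A at pos -1, read 0 -> (A,0)->write 1,move L,goto D. Now: state=D, head=-2, tape[-3..4]=00110110 (head:  ^)
Step 2: in state D at pos -2, read 0 -> (D,0)->write 1,move R,goto D. Now: state=D, head=-1, tape[-3..4]=01110110 (head:   ^)
Step 3: in state D at pos -1, read 1 -> (D,1)->write 1,move R,goto C. Now: state=C, head=0, tape[-3..4]=01110110 (head:    ^)
Step 4: in state C at pos 0, read 1 -> (C,1)->write 0,move R,goto A. Now: state=A, head=1, tape[-3..4]=01100110 (head:     ^)

Answer: A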